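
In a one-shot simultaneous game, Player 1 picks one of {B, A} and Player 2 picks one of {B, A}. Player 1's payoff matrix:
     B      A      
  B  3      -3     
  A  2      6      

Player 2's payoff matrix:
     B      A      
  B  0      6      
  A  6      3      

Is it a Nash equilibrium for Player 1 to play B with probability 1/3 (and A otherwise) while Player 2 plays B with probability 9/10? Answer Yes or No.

Check Player 2's indifference given Player 1's mix p = 1/3:
  payoff from B = 4; payoff from A = 4 — equal.
Check Player 1's indifference given Player 2's mix q = 9/10:
  payoff from B = 12/5; payoff from A = 12/5 — equal.
Both players are indifferent, so neither can profitably deviate.

Yes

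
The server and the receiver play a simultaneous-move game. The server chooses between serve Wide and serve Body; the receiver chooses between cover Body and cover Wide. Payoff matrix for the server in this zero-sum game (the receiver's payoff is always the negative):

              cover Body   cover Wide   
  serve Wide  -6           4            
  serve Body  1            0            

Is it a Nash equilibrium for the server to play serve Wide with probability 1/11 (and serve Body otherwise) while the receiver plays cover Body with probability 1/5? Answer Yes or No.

No

Given the receiver's mix q = 1/5, the server's payoff from serve Wide is 2 but from serve Body is 1/5. The server strictly prefers serve Wide, so the server would not mix.
So the proposed profile is not a Nash equilibrium.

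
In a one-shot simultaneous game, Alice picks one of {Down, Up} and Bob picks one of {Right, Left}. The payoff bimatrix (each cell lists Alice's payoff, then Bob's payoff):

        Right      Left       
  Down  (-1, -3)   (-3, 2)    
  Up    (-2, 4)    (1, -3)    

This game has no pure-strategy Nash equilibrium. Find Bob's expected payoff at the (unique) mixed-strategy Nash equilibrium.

-1/12

In a mixed equilibrium Bob is indifferent between Right and Left; this condition fixes p.
  Bob's payoff to Right: p·(-3) + (1−p)·4 = -7p + 4
  Bob's payoff to Left: p·2 + (1−p)·(-3) = 5p - 3
  -7p + 4 = 5p - 3  ⇒  -12p = -7  ⇒  p = 7/12.
At equilibrium Bob is indifferent across columns, so Bob's payoff equals the payoff from Right: (7/12)·(-3) + (5/12)·4 = -1/12.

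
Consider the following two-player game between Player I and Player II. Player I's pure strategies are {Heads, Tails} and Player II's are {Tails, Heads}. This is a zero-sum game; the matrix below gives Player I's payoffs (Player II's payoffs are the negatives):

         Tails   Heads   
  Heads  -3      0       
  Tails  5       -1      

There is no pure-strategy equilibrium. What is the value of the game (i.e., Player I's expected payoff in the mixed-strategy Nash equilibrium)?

v = -1/3

Player II's mix must leave Player I indifferent between Heads and Tails.
  Player I's payoff to Heads: q·(-3) + (1−q)·0 = -3q
  Player I's payoff to Tails: q·5 + (1−q)·(-1) = 6q - 1
  -3q = 6q - 1  ⇒  -9q = -1  ⇒  q = 1/9.
The value is Player I's expected payoff against this mix (using Heads): (1/9)·(-3) + (8/9)·0 = -1/3.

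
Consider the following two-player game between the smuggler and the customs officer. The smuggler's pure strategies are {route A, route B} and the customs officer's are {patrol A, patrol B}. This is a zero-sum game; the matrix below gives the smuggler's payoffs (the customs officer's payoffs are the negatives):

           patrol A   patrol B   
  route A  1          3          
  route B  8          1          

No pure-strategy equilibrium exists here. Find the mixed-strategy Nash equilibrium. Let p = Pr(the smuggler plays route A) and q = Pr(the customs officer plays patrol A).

p = 7/9, q = 2/9

The smuggler's mix must leave the customs officer indifferent between patrol A and patrol B.
  the customs officer's payoff from patrol A: p·(-1) + (1−p)·(-8) = 7p - 8
  the customs officer's payoff from patrol B: p·(-3) + (1−p)·(-1) = -2p - 1
  7p - 8 = -2p - 1  ⇒  9p = 7  ⇒  p = 7/9.
The customs officer's mix must leave the smuggler indifferent between route A and route B.
  the smuggler's payoff from route A: q·1 + (1−q)·3 = -2q + 3
  the smuggler's payoff from route B: q·8 + (1−q)·1 = 7q + 1
  -2q + 3 = 7q + 1  ⇒  -9q = -2  ⇒  q = 2/9.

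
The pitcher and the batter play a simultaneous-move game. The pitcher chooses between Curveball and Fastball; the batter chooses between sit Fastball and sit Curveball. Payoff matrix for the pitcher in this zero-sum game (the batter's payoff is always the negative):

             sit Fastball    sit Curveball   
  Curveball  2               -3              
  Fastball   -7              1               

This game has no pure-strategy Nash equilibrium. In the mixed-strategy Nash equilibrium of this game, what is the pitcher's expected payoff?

-19/13

Set the pitcher's expected payoff from Curveball equal to that from Fastball:
  the pitcher's payoff to Curveball: q·2 + (1−q)·(-3) = 5q - 3
  the pitcher's payoff to Fastball: q·(-7) + (1−q)·1 = -8q + 1
  5q - 3 = -8q + 1  ⇒  13q = 4  ⇒  q = 4/13.
At equilibrium the pitcher is indifferent across rows, so the pitcher's payoff equals the payoff from Curveball: (4/13)·2 + (9/13)·(-3) = -19/13.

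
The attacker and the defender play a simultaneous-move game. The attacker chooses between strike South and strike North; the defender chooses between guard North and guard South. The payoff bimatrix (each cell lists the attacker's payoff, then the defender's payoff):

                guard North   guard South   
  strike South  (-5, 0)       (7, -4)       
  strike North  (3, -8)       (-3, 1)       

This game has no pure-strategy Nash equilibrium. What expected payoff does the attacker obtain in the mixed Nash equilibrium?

The attacker's indifference between strike South and strike North determines the defender's mixing probability q:
  the attacker's expected payoff from strike South: q·(-5) + (1−q)·7 = -12q + 7
  the attacker's expected payoff from strike North: q·3 + (1−q)·(-3) = 6q - 3
  -12q + 7 = 6q - 3  ⇒  -18q = -10  ⇒  q = 5/9.
At equilibrium the attacker is indifferent across rows, so the attacker's payoff equals the payoff from strike South: (5/9)·(-5) + (4/9)·7 = 1/3.

1/3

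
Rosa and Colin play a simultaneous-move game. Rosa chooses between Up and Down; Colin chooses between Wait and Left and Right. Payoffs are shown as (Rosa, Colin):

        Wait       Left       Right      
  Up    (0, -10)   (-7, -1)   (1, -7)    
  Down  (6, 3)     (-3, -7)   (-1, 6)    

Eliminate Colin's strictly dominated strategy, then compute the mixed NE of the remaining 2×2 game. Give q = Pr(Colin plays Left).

q = 1/3

Colin's strategy Wait is strictly dominated by Right: -7 > -10 and 6 > 3. Eliminate Wait.
In a mixed equilibrium Rosa is indifferent between Up and Down; this condition fixes q.
  Rosa's expected payoff from Up: q·(-7) + (1−q)·1 = -8q + 1
  Rosa's expected payoff from Down: q·(-3) + (1−q)·(-1) = -2q - 1
  -8q + 1 = -2q - 1  ⇒  -6q = -2  ⇒  q = 1/3.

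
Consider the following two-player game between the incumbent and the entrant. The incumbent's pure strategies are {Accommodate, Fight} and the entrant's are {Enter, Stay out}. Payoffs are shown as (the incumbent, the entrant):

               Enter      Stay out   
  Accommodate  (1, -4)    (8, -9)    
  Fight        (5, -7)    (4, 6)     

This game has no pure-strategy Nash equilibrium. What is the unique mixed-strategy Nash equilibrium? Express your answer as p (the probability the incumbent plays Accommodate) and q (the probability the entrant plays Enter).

p = 13/18, q = 1/2

Set the entrant's expected payoff from Enter equal to that from Stay out:
  the entrant's payoff to Enter: p·(-4) + (1−p)·(-7) = 3p - 7
  the entrant's payoff to Stay out: p·(-9) + (1−p)·6 = -15p + 6
  3p - 7 = -15p + 6  ⇒  18p = 13  ⇒  p = 13/18.
In a mixed equilibrium the incumbent is indifferent between Accommodate and Fight; this condition fixes q.
  the incumbent's payoff to Accommodate: q·1 + (1−q)·8 = -7q + 8
  the incumbent's payoff to Fight: q·5 + (1−q)·4 = q + 4
  -7q + 8 = q + 4  ⇒  -8q = -4  ⇒  q = 1/2.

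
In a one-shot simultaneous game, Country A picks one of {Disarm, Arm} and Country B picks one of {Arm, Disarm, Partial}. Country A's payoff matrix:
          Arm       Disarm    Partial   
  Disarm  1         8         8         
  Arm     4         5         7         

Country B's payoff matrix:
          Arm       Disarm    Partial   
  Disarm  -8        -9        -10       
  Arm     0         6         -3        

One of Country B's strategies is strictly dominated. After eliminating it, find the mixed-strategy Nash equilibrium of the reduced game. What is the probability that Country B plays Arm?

Country B's strategy Partial is strictly dominated by Arm: -8 > -10 and 0 > -3. Eliminate Partial.
For Country A to be willing to mix, Country A must be indifferent between Disarm and Arm, which pins down Country B's mix.
  Country A's payoff to Disarm: q·1 + (1−q)·8 = -7q + 8
  Country A's payoff to Arm: q·4 + (1−q)·5 = -q + 5
  -7q + 8 = -q + 5  ⇒  -6q = -3  ⇒  q = 1/2.

q = 1/2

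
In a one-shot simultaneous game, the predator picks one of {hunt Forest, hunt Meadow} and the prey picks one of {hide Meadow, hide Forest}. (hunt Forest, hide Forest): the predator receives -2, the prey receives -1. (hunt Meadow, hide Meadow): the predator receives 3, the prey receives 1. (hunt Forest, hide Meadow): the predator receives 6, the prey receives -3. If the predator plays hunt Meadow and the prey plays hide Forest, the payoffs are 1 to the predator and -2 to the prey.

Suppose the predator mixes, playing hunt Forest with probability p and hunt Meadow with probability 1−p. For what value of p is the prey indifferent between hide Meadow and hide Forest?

p = 3/5

In a mixed equilibrium the prey is indifferent between hide Meadow and hide Forest; this condition fixes p.
  the prey's payoff to hide Meadow: p·(-3) + (1−p)·1 = -4p + 1
  the prey's payoff to hide Forest: p·(-1) + (1−p)·(-2) = p - 2
  -4p + 1 = p - 2  ⇒  -5p = -3  ⇒  p = 3/5.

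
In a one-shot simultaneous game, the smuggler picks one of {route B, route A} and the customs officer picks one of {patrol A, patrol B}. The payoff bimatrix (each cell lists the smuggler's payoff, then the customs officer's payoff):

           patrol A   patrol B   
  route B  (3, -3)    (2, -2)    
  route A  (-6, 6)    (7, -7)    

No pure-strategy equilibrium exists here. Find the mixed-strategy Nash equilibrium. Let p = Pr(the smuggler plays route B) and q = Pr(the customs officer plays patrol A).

p = 13/14, q = 5/14

The customs officer's indifference between patrol A and patrol B determines the smuggler's mixing probability p:
  the customs officer's expected payoff from patrol A: p·(-3) + (1−p)·6 = -9p + 6
  the customs officer's expected payoff from patrol B: p·(-2) + (1−p)·(-7) = 5p - 7
  -9p + 6 = 5p - 7  ⇒  -14p = -13  ⇒  p = 13/14.
The customs officer's mix must leave the smuggler indifferent between route B and route A.
  the smuggler's payoff from route B: q·3 + (1−q)·2 = q + 2
  the smuggler's payoff from route A: q·(-6) + (1−q)·7 = -13q + 7
  q + 2 = -13q + 7  ⇒  14q = 5  ⇒  q = 5/14.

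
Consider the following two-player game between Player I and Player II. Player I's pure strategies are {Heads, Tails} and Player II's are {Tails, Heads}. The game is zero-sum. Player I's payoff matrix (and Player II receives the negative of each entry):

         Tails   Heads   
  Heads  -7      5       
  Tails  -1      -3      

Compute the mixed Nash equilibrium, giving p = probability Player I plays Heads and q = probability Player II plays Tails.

In a mixed equilibrium Player II is indifferent between Tails and Heads; this condition fixes p.
  Player II's payoff from Tails: p·7 + (1−p)·1 = 6p + 1
  Player II's payoff from Heads: p·(-5) + (1−p)·3 = -8p + 3
  6p + 1 = -8p + 3  ⇒  14p = 2  ⇒  p = 1/7.
For Player I to be willing to mix, Player I must be indifferent between Heads and Tails, which pins down Player II's mix.
  Player I's payoff from Heads: q·(-7) + (1−q)·5 = -12q + 5
  Player I's payoff from Tails: q·(-1) + (1−q)·(-3) = 2q - 3
  -12q + 5 = 2q - 3  ⇒  -14q = -8  ⇒  q = 4/7.

p = 1/7, q = 4/7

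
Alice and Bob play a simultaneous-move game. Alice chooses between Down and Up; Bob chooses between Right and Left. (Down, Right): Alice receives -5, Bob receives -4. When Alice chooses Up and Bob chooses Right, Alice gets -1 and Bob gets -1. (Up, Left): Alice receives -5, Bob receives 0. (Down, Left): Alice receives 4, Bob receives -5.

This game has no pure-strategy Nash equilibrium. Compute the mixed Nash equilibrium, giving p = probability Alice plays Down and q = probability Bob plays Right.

Bob's indifference between Right and Left determines Alice's mixing probability p:
  Bob's payoff from Right: p·(-4) + (1−p)·(-1) = -3p - 1
  Bob's payoff from Left: p·(-5) + (1−p)·0 = -5p
  -3p - 1 = -5p  ⇒  2p = 1  ⇒  p = 1/2.
In a mixed equilibrium Alice is indifferent between Down and Up; this condition fixes q.
  Alice's payoff from Down: q·(-5) + (1−q)·4 = -9q + 4
  Alice's payoff from Up: q·(-1) + (1−q)·(-5) = 4q - 5
  -9q + 4 = 4q - 5  ⇒  -13q = -9  ⇒  q = 9/13.

p = 1/2, q = 9/13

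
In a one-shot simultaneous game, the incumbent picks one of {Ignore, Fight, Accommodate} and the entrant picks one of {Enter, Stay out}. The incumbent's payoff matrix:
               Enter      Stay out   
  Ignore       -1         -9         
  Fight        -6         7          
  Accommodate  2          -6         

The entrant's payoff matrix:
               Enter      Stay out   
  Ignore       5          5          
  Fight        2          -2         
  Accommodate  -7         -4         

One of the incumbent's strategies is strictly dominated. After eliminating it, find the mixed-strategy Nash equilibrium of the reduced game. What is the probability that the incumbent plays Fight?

The incumbent's strategy Ignore is strictly dominated by Accommodate: 2 > -1 and -6 > -9. Eliminate Ignore.
In a mixed equilibrium the entrant is indifferent between Enter and Stay out; this condition fixes p.
  the entrant's payoff to Enter: p·2 + (1−p)·(-7) = 9p - 7
  the entrant's payoff to Stay out: p·(-2) + (1−p)·(-4) = 2p - 4
  9p - 7 = 2p - 4  ⇒  7p = 3  ⇒  p = 3/7.

p = 3/7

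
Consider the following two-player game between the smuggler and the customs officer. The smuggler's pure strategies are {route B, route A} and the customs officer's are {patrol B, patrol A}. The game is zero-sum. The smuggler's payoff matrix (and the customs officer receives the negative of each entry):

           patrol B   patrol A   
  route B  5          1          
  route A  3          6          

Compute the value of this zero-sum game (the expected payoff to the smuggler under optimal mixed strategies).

The customs officer's mix must leave the smuggler indifferent between route B and route A.
  the smuggler's expected payoff from route B: q·5 + (1−q)·1 = 4q + 1
  the smuggler's expected payoff from route A: q·3 + (1−q)·6 = -3q + 6
  4q + 1 = -3q + 6  ⇒  7q = 5  ⇒  q = 5/7.
The value is the smuggler's expected payoff against this mix (using route B): (5/7)·5 + (2/7)·1 = 27/7.

v = 27/7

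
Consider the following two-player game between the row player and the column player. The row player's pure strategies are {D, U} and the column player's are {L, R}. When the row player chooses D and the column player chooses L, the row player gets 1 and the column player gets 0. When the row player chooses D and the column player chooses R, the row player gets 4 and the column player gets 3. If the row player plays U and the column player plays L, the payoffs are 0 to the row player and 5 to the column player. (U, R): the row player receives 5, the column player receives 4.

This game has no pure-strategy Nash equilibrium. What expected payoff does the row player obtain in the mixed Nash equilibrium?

5/2

In a mixed equilibrium the row player is indifferent between D and U; this condition fixes q.
  the row player's expected payoff from D: q·1 + (1−q)·4 = -3q + 4
  the row player's expected payoff from U: q·0 + (1−q)·5 = -5q + 5
  -3q + 4 = -5q + 5  ⇒  2q = 1  ⇒  q = 1/2.
At equilibrium the row player is indifferent across rows, so the row player's payoff equals the payoff from D: (1/2)·1 + (1/2)·4 = 5/2.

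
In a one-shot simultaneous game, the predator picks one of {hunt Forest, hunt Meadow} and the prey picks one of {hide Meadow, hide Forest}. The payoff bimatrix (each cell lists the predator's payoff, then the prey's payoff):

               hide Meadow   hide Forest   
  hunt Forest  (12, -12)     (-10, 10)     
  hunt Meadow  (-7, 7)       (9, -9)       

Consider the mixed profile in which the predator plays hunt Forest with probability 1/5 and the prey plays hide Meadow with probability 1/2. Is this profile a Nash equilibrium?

Given the predator's mix p = 1/5, the prey's payoff from hide Meadow is 16/5 but from hide Forest is -26/5. The prey strictly prefers hide Meadow, so the prey would not mix.
So the proposed profile is not a Nash equilibrium.

No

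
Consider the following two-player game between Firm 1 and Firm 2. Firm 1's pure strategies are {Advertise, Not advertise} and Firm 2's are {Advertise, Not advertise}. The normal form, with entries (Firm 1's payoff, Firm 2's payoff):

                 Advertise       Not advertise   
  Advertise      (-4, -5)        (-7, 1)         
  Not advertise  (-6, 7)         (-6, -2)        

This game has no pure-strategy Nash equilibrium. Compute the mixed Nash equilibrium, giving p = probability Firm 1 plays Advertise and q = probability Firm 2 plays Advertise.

Set Firm 2's expected payoff from Advertise equal to that from Not advertise:
  Firm 2's payoff to Advertise: p·(-5) + (1−p)·7 = -12p + 7
  Firm 2's payoff to Not advertise: p·1 + (1−p)·(-2) = 3p - 2
  -12p + 7 = 3p - 2  ⇒  -15p = -9  ⇒  p = 3/5.
Firm 2's mix must leave Firm 1 indifferent between Advertise and Not advertise.
  Firm 1's expected payoff from Advertise: q·(-4) + (1−q)·(-7) = 3q - 7
  Firm 1's expected payoff from Not advertise: q·(-6) + (1−q)·(-6) = -6
  3q - 7 = -6  ⇒  3q = 1  ⇒  q = 1/3.

p = 3/5, q = 1/3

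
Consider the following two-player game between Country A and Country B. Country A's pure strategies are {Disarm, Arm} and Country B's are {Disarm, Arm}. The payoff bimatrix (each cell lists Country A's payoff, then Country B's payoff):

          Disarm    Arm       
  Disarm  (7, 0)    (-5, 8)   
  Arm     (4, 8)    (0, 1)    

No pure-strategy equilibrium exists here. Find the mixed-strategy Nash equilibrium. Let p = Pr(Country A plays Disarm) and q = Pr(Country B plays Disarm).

In a mixed equilibrium Country B is indifferent between Disarm and Arm; this condition fixes p.
  Country B's expected payoff from Disarm: p·0 + (1−p)·8 = -8p + 8
  Country B's expected payoff from Arm: p·8 + (1−p)·1 = 7p + 1
  -8p + 8 = 7p + 1  ⇒  -15p = -7  ⇒  p = 7/15.
For Country A to be willing to mix, Country A must be indifferent between Disarm and Arm, which pins down Country B's mix.
  Country A's payoff to Disarm: q·7 + (1−q)·(-5) = 12q - 5
  Country A's payoff to Arm: q·4 + (1−q)·0 = 4q
  12q - 5 = 4q  ⇒  8q = 5  ⇒  q = 5/8.

p = 7/15, q = 5/8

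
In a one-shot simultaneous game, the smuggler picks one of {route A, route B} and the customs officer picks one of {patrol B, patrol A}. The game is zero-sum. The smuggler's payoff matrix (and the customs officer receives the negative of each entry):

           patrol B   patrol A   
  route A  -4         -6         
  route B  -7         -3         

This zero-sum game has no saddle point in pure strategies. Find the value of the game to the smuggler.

The smuggler's indifference between route A and route B determines the customs officer's mixing probability q:
  the smuggler's payoff to route A: q·(-4) + (1−q)·(-6) = 2q - 6
  the smuggler's payoff to route B: q·(-7) + (1−q)·(-3) = -4q - 3
  2q - 6 = -4q - 3  ⇒  6q = 3  ⇒  q = 1/2.
The value is the smuggler's expected payoff against this mix (using route A): (1/2)·(-4) + (1/2)·(-6) = -5.

v = -5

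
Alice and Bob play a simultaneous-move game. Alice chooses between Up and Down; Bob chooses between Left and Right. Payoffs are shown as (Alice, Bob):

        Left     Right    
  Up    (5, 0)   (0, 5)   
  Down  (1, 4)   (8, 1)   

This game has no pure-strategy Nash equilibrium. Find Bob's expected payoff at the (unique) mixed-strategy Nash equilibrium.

In a mixed equilibrium Bob is indifferent between Left and Right; this condition fixes p.
  Bob's payoff from Left: p·0 + (1−p)·4 = -4p + 4
  Bob's payoff from Right: p·5 + (1−p)·1 = 4p + 1
  -4p + 4 = 4p + 1  ⇒  -8p = -3  ⇒  p = 3/8.
At equilibrium Bob is indifferent across columns, so Bob's payoff equals the payoff from Left: (3/8)·0 + (5/8)·4 = 5/2.

5/2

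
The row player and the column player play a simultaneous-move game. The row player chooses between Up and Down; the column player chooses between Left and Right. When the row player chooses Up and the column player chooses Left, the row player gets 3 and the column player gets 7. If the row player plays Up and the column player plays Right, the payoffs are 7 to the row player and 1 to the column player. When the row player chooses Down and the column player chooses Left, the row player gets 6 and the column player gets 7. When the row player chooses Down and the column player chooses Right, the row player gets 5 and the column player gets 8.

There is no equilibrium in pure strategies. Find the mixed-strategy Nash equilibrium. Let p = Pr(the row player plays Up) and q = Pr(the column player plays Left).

In a mixed equilibrium the column player is indifferent between Left and Right; this condition fixes p.
  the column player's payoff from Left: p·7 + (1−p)·7 = 7
  the column player's payoff from Right: p·1 + (1−p)·8 = -7p + 8
  7 = -7p + 8  ⇒  7p = 1  ⇒  p = 1/7.
The column player's mix must leave the row player indifferent between Up and Down.
  the row player's payoff to Up: q·3 + (1−q)·7 = -4q + 7
  the row player's payoff to Down: q·6 + (1−q)·5 = q + 5
  -4q + 7 = q + 5  ⇒  -5q = -2  ⇒  q = 2/5.

p = 1/7, q = 2/5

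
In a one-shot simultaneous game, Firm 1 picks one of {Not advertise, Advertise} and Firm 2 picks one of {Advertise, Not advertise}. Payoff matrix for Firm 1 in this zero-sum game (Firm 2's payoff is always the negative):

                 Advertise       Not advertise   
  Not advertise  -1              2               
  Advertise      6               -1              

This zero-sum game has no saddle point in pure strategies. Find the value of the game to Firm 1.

v = 11/10

Set Firm 1's expected payoff from Not advertise equal to that from Advertise:
  Firm 1's payoff from Not advertise: q·(-1) + (1−q)·2 = -3q + 2
  Firm 1's payoff from Advertise: q·6 + (1−q)·(-1) = 7q - 1
  -3q + 2 = 7q - 1  ⇒  -10q = -3  ⇒  q = 3/10.
The value is Firm 1's expected payoff against this mix (using Not advertise): (3/10)·(-1) + (7/10)·2 = 11/10.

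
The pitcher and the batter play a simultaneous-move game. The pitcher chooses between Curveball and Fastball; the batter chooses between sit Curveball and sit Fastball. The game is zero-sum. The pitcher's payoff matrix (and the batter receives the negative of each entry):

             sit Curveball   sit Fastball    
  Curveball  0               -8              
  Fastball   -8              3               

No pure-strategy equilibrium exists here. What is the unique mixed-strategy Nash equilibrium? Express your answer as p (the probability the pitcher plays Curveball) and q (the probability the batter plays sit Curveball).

p = 11/19, q = 11/19

For the batter to be willing to mix, the batter must be indifferent between sit Curveball and sit Fastball, which pins down the pitcher's mix.
  the batter's payoff to sit Curveball: p·0 + (1−p)·8 = -8p + 8
  the batter's payoff to sit Fastball: p·8 + (1−p)·(-3) = 11p - 3
  -8p + 8 = 11p - 3  ⇒  -19p = -11  ⇒  p = 11/19.
In a mixed equilibrium the pitcher is indifferent between Curveball and Fastball; this condition fixes q.
  the pitcher's payoff from Curveball: q·0 + (1−q)·(-8) = 8q - 8
  the pitcher's payoff from Fastball: q·(-8) + (1−q)·3 = -11q + 3
  8q - 8 = -11q + 3  ⇒  19q = 11  ⇒  q = 11/19.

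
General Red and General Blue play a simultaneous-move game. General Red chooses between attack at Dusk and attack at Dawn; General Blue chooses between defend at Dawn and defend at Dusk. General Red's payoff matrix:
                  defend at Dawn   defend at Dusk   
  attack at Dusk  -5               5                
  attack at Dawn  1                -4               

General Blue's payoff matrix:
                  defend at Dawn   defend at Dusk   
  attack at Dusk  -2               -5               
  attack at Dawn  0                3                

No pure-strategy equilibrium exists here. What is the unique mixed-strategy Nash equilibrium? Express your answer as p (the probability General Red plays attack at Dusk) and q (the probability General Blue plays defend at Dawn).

For General Blue to be willing to mix, General Blue must be indifferent between defend at Dawn and defend at Dusk, which pins down General Red's mix.
  General Blue's expected payoff from defend at Dawn: p·(-2) + (1−p)·0 = -2p
  General Blue's expected payoff from defend at Dusk: p·(-5) + (1−p)·3 = -8p + 3
  -2p = -8p + 3  ⇒  6p = 3  ⇒  p = 1/2.
General Blue's mix must leave General Red indifferent between attack at Dusk and attack at Dawn.
  General Red's expected payoff from attack at Dusk: q·(-5) + (1−q)·5 = -10q + 5
  General Red's expected payoff from attack at Dawn: q·1 + (1−q)·(-4) = 5q - 4
  -10q + 5 = 5q - 4  ⇒  -15q = -9  ⇒  q = 3/5.

p = 1/2, q = 3/5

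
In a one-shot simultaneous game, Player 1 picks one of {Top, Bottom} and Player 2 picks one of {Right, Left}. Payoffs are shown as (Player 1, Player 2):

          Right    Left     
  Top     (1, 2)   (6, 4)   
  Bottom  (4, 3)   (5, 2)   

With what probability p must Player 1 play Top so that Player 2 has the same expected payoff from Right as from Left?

p = 1/3

Player 2's indifference between Right and Left determines Player 1's mixing probability p:
  Player 2's payoff to Right: p·2 + (1−p)·3 = -p + 3
  Player 2's payoff to Left: p·4 + (1−p)·2 = 2p + 2
  -p + 3 = 2p + 2  ⇒  -3p = -1  ⇒  p = 1/3.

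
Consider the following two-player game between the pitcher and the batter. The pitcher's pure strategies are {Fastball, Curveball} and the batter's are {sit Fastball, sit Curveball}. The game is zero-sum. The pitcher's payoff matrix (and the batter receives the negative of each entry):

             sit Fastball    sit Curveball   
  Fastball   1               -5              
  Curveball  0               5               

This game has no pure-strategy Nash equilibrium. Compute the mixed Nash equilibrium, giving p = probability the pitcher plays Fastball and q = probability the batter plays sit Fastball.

p = 5/11, q = 10/11

The pitcher's mix must leave the batter indifferent between sit Fastball and sit Curveball.
  the batter's payoff from sit Fastball: p·(-1) + (1−p)·0 = -p
  the batter's payoff from sit Curveball: p·5 + (1−p)·(-5) = 10p - 5
  -p = 10p - 5  ⇒  -11p = -5  ⇒  p = 5/11.
For the pitcher to be willing to mix, the pitcher must be indifferent between Fastball and Curveball, which pins down the batter's mix.
  the pitcher's payoff from Fastball: q·1 + (1−q)·(-5) = 6q - 5
  the pitcher's payoff from Curveball: q·0 + (1−q)·5 = -5q + 5
  6q - 5 = -5q + 5  ⇒  11q = 10  ⇒  q = 10/11.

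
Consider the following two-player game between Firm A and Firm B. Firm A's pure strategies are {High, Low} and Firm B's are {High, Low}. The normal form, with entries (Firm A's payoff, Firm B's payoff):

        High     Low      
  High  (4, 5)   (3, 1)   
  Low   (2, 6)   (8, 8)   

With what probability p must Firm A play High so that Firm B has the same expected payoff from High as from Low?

For Firm B to be willing to mix, Firm B must be indifferent between High and Low, which pins down Firm A's mix.
  Firm B's payoff from High: p·5 + (1−p)·6 = -p + 6
  Firm B's payoff from Low: p·1 + (1−p)·8 = -7p + 8
  -p + 6 = -7p + 8  ⇒  6p = 2  ⇒  p = 1/3.

p = 1/3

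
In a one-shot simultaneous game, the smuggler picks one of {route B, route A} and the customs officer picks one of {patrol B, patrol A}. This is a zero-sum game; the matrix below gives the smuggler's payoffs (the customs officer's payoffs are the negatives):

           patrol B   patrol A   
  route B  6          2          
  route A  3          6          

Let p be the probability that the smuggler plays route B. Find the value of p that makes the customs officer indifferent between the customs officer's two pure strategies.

p = 3/7

The customs officer's indifference between patrol B and patrol A determines the smuggler's mixing probability p:
  the customs officer's expected payoff from patrol B: p·(-6) + (1−p)·(-3) = -3p - 3
  the customs officer's expected payoff from patrol A: p·(-2) + (1−p)·(-6) = 4p - 6
  -3p - 3 = 4p - 6  ⇒  -7p = -3  ⇒  p = 3/7.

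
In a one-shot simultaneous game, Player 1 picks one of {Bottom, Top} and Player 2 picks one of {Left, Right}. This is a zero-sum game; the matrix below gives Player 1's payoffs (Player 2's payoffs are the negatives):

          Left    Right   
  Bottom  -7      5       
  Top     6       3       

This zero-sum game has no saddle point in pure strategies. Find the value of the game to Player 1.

v = 17/5

Set Player 1's expected payoff from Bottom equal to that from Top:
  Player 1's expected payoff from Bottom: q·(-7) + (1−q)·5 = -12q + 5
  Player 1's expected payoff from Top: q·6 + (1−q)·3 = 3q + 3
  -12q + 5 = 3q + 3  ⇒  -15q = -2  ⇒  q = 2/15.
The value is Player 1's expected payoff against this mix (using Bottom): (2/15)·(-7) + (13/15)·5 = 17/5.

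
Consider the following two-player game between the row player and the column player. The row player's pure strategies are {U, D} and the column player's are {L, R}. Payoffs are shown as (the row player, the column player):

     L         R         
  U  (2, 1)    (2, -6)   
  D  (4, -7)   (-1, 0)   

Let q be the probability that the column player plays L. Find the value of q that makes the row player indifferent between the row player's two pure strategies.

Set the row player's expected payoff from U equal to that from D:
  the row player's expected payoff from U: q·2 + (1−q)·2 = 2
  the row player's expected payoff from D: q·4 + (1−q)·(-1) = 5q - 1
  2 = 5q - 1  ⇒  -5q = -3  ⇒  q = 3/5.

q = 3/5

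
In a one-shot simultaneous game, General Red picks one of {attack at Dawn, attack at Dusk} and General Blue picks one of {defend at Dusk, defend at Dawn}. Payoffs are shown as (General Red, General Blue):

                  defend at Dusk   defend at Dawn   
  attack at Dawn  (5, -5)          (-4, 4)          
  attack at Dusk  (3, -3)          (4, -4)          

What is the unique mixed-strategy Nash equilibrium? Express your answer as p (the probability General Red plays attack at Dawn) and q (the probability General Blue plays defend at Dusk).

General Red's mix must leave General Blue indifferent between defend at Dusk and defend at Dawn.
  General Blue's payoff from defend at Dusk: p·(-5) + (1−p)·(-3) = -2p - 3
  General Blue's payoff from defend at Dawn: p·4 + (1−p)·(-4) = 8p - 4
  -2p - 3 = 8p - 4  ⇒  -10p = -1  ⇒  p = 1/10.
General Red's indifference between attack at Dawn and attack at Dusk determines General Blue's mixing probability q:
  General Red's expected payoff from attack at Dawn: q·5 + (1−q)·(-4) = 9q - 4
  General Red's expected payoff from attack at Dusk: q·3 + (1−q)·4 = -q + 4
  9q - 4 = -q + 4  ⇒  10q = 8  ⇒  q = 4/5.

p = 1/10, q = 4/5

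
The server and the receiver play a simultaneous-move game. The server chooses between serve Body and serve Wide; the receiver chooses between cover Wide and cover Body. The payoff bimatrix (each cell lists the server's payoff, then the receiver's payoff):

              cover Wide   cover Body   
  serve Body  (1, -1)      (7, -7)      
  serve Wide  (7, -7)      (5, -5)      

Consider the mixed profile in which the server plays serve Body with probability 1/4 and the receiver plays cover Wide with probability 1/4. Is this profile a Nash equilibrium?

Yes

Check the receiver's indifference given the server's mix p = 1/4:
  payoff from cover Wide = -11/2; payoff from cover Body = -11/2 — equal.
Check the server's indifference given the receiver's mix q = 1/4:
  payoff from serve Body = 11/2; payoff from serve Wide = 11/2 — equal.
Both players are indifferent, so neither can profitably deviate.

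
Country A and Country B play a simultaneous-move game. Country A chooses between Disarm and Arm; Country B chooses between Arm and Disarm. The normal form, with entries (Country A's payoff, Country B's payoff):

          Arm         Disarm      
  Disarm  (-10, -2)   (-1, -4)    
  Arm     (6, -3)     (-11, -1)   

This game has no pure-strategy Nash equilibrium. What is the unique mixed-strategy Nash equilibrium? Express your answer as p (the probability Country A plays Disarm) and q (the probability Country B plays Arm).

Set Country B's expected payoff from Arm equal to that from Disarm:
  Country B's payoff from Arm: p·(-2) + (1−p)·(-3) = p - 3
  Country B's payoff from Disarm: p·(-4) + (1−p)·(-1) = -3p - 1
  p - 3 = -3p - 1  ⇒  4p = 2  ⇒  p = 1/2.
Set Country A's expected payoff from Disarm equal to that from Arm:
  Country A's payoff from Disarm: q·(-10) + (1−q)·(-1) = -9q - 1
  Country A's payoff from Arm: q·6 + (1−q)·(-11) = 17q - 11
  -9q - 1 = 17q - 11  ⇒  -26q = -10  ⇒  q = 5/13.

p = 1/2, q = 5/13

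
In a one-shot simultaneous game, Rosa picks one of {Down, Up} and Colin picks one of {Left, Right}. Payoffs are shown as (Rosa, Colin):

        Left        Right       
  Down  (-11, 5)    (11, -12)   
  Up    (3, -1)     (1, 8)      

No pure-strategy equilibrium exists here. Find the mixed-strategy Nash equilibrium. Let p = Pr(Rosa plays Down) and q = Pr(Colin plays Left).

In a mixed equilibrium Colin is indifferent between Left and Right; this condition fixes p.
  Colin's expected payoff from Left: p·5 + (1−p)·(-1) = 6p - 1
  Colin's expected payoff from Right: p·(-12) + (1−p)·8 = -20p + 8
  6p - 1 = -20p + 8  ⇒  26p = 9  ⇒  p = 9/26.
For Rosa to be willing to mix, Rosa must be indifferent between Down and Up, which pins down Colin's mix.
  Rosa's payoff from Down: q·(-11) + (1−q)·11 = -22q + 11
  Rosa's payoff from Up: q·3 + (1−q)·1 = 2q + 1
  -22q + 11 = 2q + 1  ⇒  -24q = -10  ⇒  q = 5/12.

p = 9/26, q = 5/12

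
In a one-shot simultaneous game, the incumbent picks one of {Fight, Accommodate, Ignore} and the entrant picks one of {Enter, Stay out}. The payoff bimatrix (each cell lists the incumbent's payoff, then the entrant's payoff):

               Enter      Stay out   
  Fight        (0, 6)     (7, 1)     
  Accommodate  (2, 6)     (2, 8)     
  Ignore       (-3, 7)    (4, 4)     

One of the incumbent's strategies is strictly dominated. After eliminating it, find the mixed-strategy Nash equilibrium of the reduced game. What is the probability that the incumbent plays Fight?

p = 2/7

The incumbent's strategy Ignore is strictly dominated by Fight: 0 > -3 and 7 > 4. Eliminate Ignore.
The incumbent's mix must leave the entrant indifferent between Enter and Stay out.
  the entrant's payoff to Enter: p·6 + (1−p)·6 = 6
  the entrant's payoff to Stay out: p·1 + (1−p)·8 = -7p + 8
  6 = -7p + 8  ⇒  7p = 2  ⇒  p = 2/7.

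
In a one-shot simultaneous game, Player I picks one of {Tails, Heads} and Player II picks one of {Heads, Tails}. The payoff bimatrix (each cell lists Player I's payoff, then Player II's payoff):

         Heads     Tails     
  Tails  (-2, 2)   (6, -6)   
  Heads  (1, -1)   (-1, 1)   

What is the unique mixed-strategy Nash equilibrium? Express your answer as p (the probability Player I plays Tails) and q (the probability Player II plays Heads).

p = 1/5, q = 7/10

Set Player II's expected payoff from Heads equal to that from Tails:
  Player II's payoff from Heads: p·2 + (1−p)·(-1) = 3p - 1
  Player II's payoff from Tails: p·(-6) + (1−p)·1 = -7p + 1
  3p - 1 = -7p + 1  ⇒  10p = 2  ⇒  p = 1/5.
Player II's mix must leave Player I indifferent between Tails and Heads.
  Player I's payoff to Tails: q·(-2) + (1−q)·6 = -8q + 6
  Player I's payoff to Heads: q·1 + (1−q)·(-1) = 2q - 1
  -8q + 6 = 2q - 1  ⇒  -10q = -7  ⇒  q = 7/10.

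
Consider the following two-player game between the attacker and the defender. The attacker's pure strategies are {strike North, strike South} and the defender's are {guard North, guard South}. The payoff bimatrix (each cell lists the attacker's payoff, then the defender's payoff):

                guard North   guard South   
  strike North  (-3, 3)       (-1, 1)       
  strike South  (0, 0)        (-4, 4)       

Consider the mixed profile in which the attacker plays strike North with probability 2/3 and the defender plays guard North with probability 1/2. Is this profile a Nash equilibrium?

Yes

Check the defender's indifference given the attacker's mix p = 2/3:
  payoff from guard North = 2; payoff from guard South = 2 — equal.
Check the attacker's indifference given the defender's mix q = 1/2:
  payoff from strike North = -2; payoff from strike South = -2 — equal.
Both players are indifferent, so neither can profitably deviate.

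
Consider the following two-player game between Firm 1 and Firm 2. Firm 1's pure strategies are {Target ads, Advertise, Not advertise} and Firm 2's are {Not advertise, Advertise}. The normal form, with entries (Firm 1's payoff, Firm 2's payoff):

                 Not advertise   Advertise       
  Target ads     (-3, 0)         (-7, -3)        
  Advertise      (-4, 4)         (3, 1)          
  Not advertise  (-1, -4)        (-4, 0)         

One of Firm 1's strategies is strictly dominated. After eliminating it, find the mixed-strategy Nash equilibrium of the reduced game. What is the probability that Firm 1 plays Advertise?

Firm 1's strategy Target ads is strictly dominated by Not advertise: -1 > -3 and -4 > -7. Eliminate Target ads.
For Firm 2 to be willing to mix, Firm 2 must be indifferent between Not advertise and Advertise, which pins down Firm 1's mix.
  Firm 2's expected payoff from Not advertise: p·4 + (1−p)·(-4) = 8p - 4
  Firm 2's expected payoff from Advertise: p·1 + (1−p)·0 = p
  8p - 4 = p  ⇒  7p = 4  ⇒  p = 4/7.

p = 4/7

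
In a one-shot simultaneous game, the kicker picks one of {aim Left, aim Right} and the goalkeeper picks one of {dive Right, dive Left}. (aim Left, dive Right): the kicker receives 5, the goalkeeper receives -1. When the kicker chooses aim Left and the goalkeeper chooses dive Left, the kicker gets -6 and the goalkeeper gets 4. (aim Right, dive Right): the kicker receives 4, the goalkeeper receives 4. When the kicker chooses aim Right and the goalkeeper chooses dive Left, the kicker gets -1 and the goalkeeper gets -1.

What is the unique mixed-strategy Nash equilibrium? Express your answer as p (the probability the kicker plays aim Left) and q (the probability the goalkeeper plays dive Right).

p = 1/2, q = 5/6

Set the goalkeeper's expected payoff from dive Right equal to that from dive Left:
  the goalkeeper's payoff to dive Right: p·(-1) + (1−p)·4 = -5p + 4
  the goalkeeper's payoff to dive Left: p·4 + (1−p)·(-1) = 5p - 1
  -5p + 4 = 5p - 1  ⇒  -10p = -5  ⇒  p = 1/2.
The kicker's indifference between aim Left and aim Right determines the goalkeeper's mixing probability q:
  the kicker's payoff from aim Left: q·5 + (1−q)·(-6) = 11q - 6
  the kicker's payoff from aim Right: q·4 + (1−q)·(-1) = 5q - 1
  11q - 6 = 5q - 1  ⇒  6q = 5  ⇒  q = 5/6.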